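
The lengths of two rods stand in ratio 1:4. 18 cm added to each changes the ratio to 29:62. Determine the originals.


Let A = 1k, B = 4k.
(1k + 18) / (4k + 18) = 29/62
Cross-multiply: 62(1k + 18) = 29(4k + 18)
62k + 1116 = 116k + 522
62k - 116k = 522 - 1116
-54k = -594
k = -594/-54 = 11
A = 1×11 = 11, B = 4×11 = 44
= A = 11, B = 44

A = 11, B = 44


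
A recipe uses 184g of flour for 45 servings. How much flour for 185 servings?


Direct proportion: y/x = constant
k = 184/45 ≈ 4.0889
y₂ = k × 185 = 184 × 185 / 45 = 34040/45
≈ 756.44

756.44


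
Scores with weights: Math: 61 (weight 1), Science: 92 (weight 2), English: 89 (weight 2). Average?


Numerator = 61×1 + 92×2 + 89×2
= 61 + 184 + 178
= 423
Total weight = 5
Weighted avg = 423/5
= 84.60

84.60


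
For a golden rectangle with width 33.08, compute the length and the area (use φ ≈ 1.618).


φ = (1 + √5) / 2 ≈ 1.618
Length = width × φ = 33.08 × 1.618 = 53.52344
≈ 53.52
Area = width × length = 33.08 × 53.52344 = 1770.5553952 ≈ 1770.56
= Length: 53.52, Area: 1770.56

Length: 53.52, Area: 1770.56


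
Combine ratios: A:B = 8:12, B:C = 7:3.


Match B: multiply A:B by 7 → 56:84
Multiply B:C by 12 → 84:36
Combined: 56:84:36
GCD = 4
= 14:21:9

14:21:9


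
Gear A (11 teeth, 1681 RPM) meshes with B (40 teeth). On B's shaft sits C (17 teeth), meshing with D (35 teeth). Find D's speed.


Stage 1: RPM_B = RPM_A × t_A/t_B = 1681 × 11/40 = 18491/40 ≈ 462.28
B and C share a shaft → RPM_C = RPM_B
Stage 2: RPM_D = RPM_C × t_C/t_D = RPM_A × (t_A×t_C)/(t_B×t_D)
Overall ratio = (11×17)/(40×35) = 187/1400
RPM_D = 1681 × 187/1400 = 314347/1400
≈ 224.53 RPM

224.53 RPM


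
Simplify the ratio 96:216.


GCD(96, 216) = 24
96/24 : 216/24
= 4:9

4:9


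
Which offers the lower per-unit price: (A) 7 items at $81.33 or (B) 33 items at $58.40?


Deal A: $81.33/7 = $11.6186/unit
Deal B: $58.40/33 = $1.7697/unit
B is cheaper per unit
= Deal B

Deal B


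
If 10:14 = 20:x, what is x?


Cross multiply: 10 × x = 14 × 20
10x = 280
x = 280 / 10
= 28.00

28.00


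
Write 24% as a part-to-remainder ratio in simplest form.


24% means 24 parts out of 100; remainder = 76
Part : remainder = 24:76
GCD = 4
= 6:19

6:19


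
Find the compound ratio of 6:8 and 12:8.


Compound ratio = (6×12) : (8×8)
= 72:64
GCD = 8
= 9:8

9:8


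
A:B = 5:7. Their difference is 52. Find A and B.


Let A = 5k, B = 7k.
7k - 5k = 52
2k = 52 → k = 52/2 = 26
A = 5×26 = 130, B = 7×26 = 182
= A = 130, B = 182

A = 130, B = 182


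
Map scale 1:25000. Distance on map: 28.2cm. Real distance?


Real distance = map distance × scale
= 28.2cm × 25000
= 705000 cm = 7050.0 m
= 7.050 km

7.050 km


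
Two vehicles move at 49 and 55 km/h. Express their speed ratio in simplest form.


Ratio = 49:55
GCD = 1
Simplified = 49:55
Time ratio (same distance) = 55:49
Speed ratio = 49:55

49:55


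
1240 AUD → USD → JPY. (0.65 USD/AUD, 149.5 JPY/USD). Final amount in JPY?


Step 1: 1240 AUD × 0.65 = 806.00 USD
Step 2: 806.00 USD × 149.5 = 120497.00 JPY
Implied rate AUD→JPY = 0.65 × 149.5 = 97.1750
= 120497.00 JPY

120497.00 JPY


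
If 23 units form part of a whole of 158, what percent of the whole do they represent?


Percentage = (part / whole) × 100
= (23 / 158) × 100
≈ 14.56%

14.56%


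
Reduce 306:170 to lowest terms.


GCD(306, 170) = 34
306/34 : 170/34
= 9:5

9:5


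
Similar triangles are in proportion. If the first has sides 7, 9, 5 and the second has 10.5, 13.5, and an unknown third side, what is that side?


Scale factor = 10.5/7 = 1.5
Missing side = 5 × 1.5
= 7.5

7.5


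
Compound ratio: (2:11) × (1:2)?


Compound ratio = (2×1) : (11×2)
= 2:22
GCD = 2
= 1:11

1:11


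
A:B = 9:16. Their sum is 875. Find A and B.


Let A = 9k, B = 16k.
9k + 16k = 875
25k = 875 → k = 875/25 = 35
A = 9×35 = 315, B = 16×35 = 560
= A = 315, B = 560

A = 315, B = 560


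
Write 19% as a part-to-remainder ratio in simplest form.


19% means 19 parts out of 100; remainder = 81
Part : remainder = 19:81
GCD = 1
= 19:81

19:81


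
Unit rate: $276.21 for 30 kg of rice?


Unit rate = total / quantity
= 276.21 / 30
= $9.21 per unit

$9.21 per unit


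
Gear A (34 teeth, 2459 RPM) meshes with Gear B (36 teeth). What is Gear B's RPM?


Gear ratio = 34:36 = 17:18
RPM_B = RPM_A × (teeth_A / teeth_B)
= 2459 × (34/36)
= 2322.4 RPM

2322.4 RPM


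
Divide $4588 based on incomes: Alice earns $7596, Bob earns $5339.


Total income = 7596 + 5339 = $12935
Alice: $4588 × 7596/12935 = $2694.28
Bob: $4588 × 5339/12935 = $1893.72
= Alice: $2694.28, Bob: $1893.72

Alice: $2694.28, Bob: $1893.72


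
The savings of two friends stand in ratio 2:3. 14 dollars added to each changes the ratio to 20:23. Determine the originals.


Let A = 2k, B = 3k.
(2k + 14) / (3k + 14) = 20/23
Cross-multiply: 23(2k + 14) = 20(3k + 14)
46k + 322 = 60k + 280
46k - 60k = 280 - 322
-14k = -42
k = -42/-14 = 3
A = 2×3 = 6, B = 3×3 = 9
= A = 6, B = 9

A = 6, B = 9


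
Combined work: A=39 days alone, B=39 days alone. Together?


Rate of A = 1/39 per day
Rate of B = 1/39 per day
Combined rate = 1/39 + 1/39 = 78/1521 ≈ 0.0513 per day
Days = 1 / combined rate = 1521/78
= 19.50 days

19.50 days


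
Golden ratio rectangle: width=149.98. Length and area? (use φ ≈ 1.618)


φ = (1 + √5) / 2 ≈ 1.618
Length = width × φ = 149.98 × 1.618 = 242.66764
≈ 242.67
Area = width × length = 149.98 × 242.66764 = 36395.2926472 ≈ 36395.29
= Length: 242.67, Area: 36395.29

Length: 242.67, Area: 36395.29


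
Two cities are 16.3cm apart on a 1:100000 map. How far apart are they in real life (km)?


Real distance = map distance × scale
= 16.3cm × 100000
= 1630000 cm = 16300.0 m
= 16.300 km

16.300 km


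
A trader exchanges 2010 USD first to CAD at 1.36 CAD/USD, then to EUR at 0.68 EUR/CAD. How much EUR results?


Step 1: 2010 USD × 1.36 = 2733.60 CAD
Step 2: 2733.60 CAD × 0.68 = 1858.85 EUR
Implied rate USD→EUR = 1.36 × 0.68 = 0.9248
= 1858.85 EUR

1858.85 EUR


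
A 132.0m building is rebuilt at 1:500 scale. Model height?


Model size = real / scale
= 132.0 / 500
= 0.2640 m

0.2640 m


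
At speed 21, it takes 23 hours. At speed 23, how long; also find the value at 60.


Inverse proportion: x × y = constant
k = 21 × 23 = 483
At x=23: k/23 = 21.00
At x=60: k/60 = 8.05
= 21.00 and 8.05

21.00 and 8.05


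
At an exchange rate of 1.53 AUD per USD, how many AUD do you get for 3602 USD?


Amount × rate = 3602 × 1.53
= 5511.06 AUD

5511.06 AUD


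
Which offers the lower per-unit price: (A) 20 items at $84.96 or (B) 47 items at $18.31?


Deal A: $84.96/20 = $4.2480/unit
Deal B: $18.31/47 = $0.3896/unit
B is cheaper per unit
= Deal B

Deal B


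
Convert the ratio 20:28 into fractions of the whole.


Total parts = 20 + 28 = 48
First part: 20/48 = 5/12
Second part: 28/48 = 7/12
= 5/12 and 7/12

5/12 and 7/12


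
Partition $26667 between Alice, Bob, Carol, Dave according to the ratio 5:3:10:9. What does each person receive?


Total parts = 5 + 3 + 10 + 9 = 27
Alice: 26667 × 5/27 = 4938.33
Bob: 26667 × 3/27 = 2963.00
Carol: 26667 × 10/27 = 9876.67
Dave: 26667 × 9/27 = 8889.00
= Alice: $4938.33, Bob: $2963.00, Carol: $9876.67, Dave: $8889.00

Alice: $4938.33, Bob: $2963.00, Carol: $9876.67, Dave: $8889.00


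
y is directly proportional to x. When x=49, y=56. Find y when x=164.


Direct proportion: y/x = constant
k = 56/49 ≈ 1.1429
y₂ = k × 164 = 56 × 164 / 49 = 9184/49
≈ 187.43

187.43


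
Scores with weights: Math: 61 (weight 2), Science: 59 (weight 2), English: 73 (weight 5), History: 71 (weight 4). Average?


Numerator = 61×2 + 59×2 + 73×5 + 71×4
= 122 + 118 + 365 + 284
= 889
Total weight = 13
Weighted avg = 889/13
= 68.38

68.38


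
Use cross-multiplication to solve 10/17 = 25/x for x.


Cross multiply: 10 × x = 17 × 25
10x = 425
x = 425 / 10
= 42.50

42.50


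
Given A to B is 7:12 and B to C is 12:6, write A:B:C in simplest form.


Match B: multiply A:B by 12 → 84:144
Multiply B:C by 12 → 144:72
Combined: 84:144:72
GCD = 12
= 7:12:6

7:12:6


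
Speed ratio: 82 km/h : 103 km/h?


Ratio = 82:103
GCD = 1
Simplified = 82:103
Time ratio (same distance) = 103:82
Speed ratio = 82:103

82:103


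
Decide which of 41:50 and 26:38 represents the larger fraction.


41/50 = 0.8200
26/38 = 0.6842
0.8200 > 0.6842, so 41:50 is greater
= 41:50

41:50


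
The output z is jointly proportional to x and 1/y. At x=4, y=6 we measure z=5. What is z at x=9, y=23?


z = k·x/y
Solve for k using the known point: k = z·y/x = 5×6/4 = 30/4 = 7.5000
Now evaluate at x=9, y=23:
z = k × 9 / 23 = (30 × 9) / (4 × 23) = 270/92
≈ 2.9348

2.9348


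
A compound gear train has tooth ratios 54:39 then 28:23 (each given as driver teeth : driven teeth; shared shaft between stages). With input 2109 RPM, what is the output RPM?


Stage 1: RPM_B = RPM_A × t_A/t_B = 2109 × 54/39 = 113886/39 ≈ 2920.15
B and C share a shaft → RPM_C = RPM_B
Stage 2: RPM_D = RPM_C × t_C/t_D = RPM_A × (t_A×t_C)/(t_B×t_D)
Overall ratio = (54×28)/(39×23) = 1512/897
RPM_D = 2109 × 1512/897 = 3188808/897
≈ 3554.97 RPM

3554.97 RPM


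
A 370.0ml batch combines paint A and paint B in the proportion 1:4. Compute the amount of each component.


Total parts = 1 + 4 = 5
paint A: 370.0 × 1/5 = 74.0ml
paint B: 370.0 × 4/5 = 296.0ml
= 74.0ml and 296.0ml

74.0ml and 296.0ml


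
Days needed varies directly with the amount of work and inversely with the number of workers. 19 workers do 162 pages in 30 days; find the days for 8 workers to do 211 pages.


Days ∝ work / workers, so d₂ = d₁ × (m₁/m₂) × (w₂/w₁)
Workers factor (inverse): 19/8 = 2.3750
Work factor (direct): 211/162 ≈ 1.3025
d₂ = 30 × 19/8 × 211/162 = (30 × 19 × 211) / (8 × 162) = 120270/1296
≈ 92.80 days

92.80 days


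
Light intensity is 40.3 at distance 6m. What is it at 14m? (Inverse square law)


I₁d₁² = I₂d₂²
I₂ = I₁ × (d₁/d₂)²
= 40.3 × (6/14)²
= 40.3 × 36/196
= 1450.8/196
≈ 7.4020

7.4020


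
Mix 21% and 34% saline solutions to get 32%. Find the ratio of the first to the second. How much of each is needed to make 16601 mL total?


Let x parts of 21% mix with y parts of 34%.
21x + 34y = 32(x + y)
21x + 34y = 32x + 32y
x(21 - 32) = y(32 - 34)
x/y = (34 - 32)/(32 - 21) = 2/11
Simplify: 2:11
Total parts = 13; one part = 16601/13 = 1277.00 mL
21% solution: 2×1277.00 = 2554.00 mL
34% solution: 11×1277.00 = 14047.00 mL
= ratio 2:11; 2554.00 mL and 14047.00 mL

ratio 2:11; 2554.00 mL and 14047.00 mL


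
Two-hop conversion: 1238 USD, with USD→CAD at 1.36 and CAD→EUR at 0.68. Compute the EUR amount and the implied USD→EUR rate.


Step 1: 1238 USD × 1.36 = 1683.68 CAD
Step 2: 1683.68 CAD × 0.68 = 1144.90 EUR
Implied rate USD→EUR = 1.36 × 0.68 = 0.9248
= 1144.90 EUR; implied rate 0.9248 EUR/USD

1144.90 EUR; implied rate 0.9248 EUR/USD


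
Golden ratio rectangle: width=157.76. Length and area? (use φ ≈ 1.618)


φ = (1 + √5) / 2 ≈ 1.618
Length = width × φ = 157.76 × 1.618 = 255.25568
≈ 255.26
Area = width × length = 157.76 × 255.25568 = 40269.1360768 ≈ 40269.14
= Length: 255.26, Area: 40269.14

Length: 255.26, Area: 40269.14


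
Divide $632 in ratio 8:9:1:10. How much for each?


Total parts = 8 + 9 + 1 + 10 = 28
Part 1: 632 × 8/28 = 180.57
Part 2: 632 × 9/28 = 203.14
Part 3: 632 × 1/28 = 22.57
Part 4: 632 × 10/28 = 225.71
= Part 1: $180.57, Part 2: $203.14, Part 3: $22.57, Part 4: $225.71

Part 1: $180.57, Part 2: $203.14, Part 3: $22.57, Part 4: $225.71


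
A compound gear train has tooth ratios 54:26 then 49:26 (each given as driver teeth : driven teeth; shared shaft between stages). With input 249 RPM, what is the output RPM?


Stage 1: RPM_B = RPM_A × t_A/t_B = 249 × 54/26 = 13446/26 ≈ 517.15
B and C share a shaft → RPM_C = RPM_B
Stage 2: RPM_D = RPM_C × t_C/t_D = RPM_A × (t_A×t_C)/(t_B×t_D)
Overall ratio = (54×49)/(26×26) = 2646/676
RPM_D = 249 × 2646/676 = 658854/676
≈ 974.64 RPM

974.64 RPM


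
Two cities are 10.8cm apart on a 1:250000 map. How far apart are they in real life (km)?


Real distance = map distance × scale
= 10.8cm × 250000
= 2700000 cm = 27000.0 m
= 27.000 km

27.000 km


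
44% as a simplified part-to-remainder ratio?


44% means 44 parts out of 100; remainder = 56
Part : remainder = 44:56
GCD = 4
= 11:14

11:14


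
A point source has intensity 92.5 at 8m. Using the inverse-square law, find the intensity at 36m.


I₁d₁² = I₂d₂²
I₂ = I₁ × (d₁/d₂)²
= 92.5 × (8/36)²
= 92.5 × 64/1296
= 5920/1296
≈ 4.5679

4.5679


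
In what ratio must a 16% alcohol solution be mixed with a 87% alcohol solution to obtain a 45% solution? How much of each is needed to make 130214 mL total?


Let x parts of 16% mix with y parts of 87%.
16x + 87y = 45(x + y)
16x + 87y = 45x + 45y
x(16 - 45) = y(45 - 87)
x/y = (87 - 45)/(45 - 16) = 42/29
Simplify: 42:29
Total parts = 71; one part = 130214/71 = 1834.00 mL
16% solution: 42×1834.00 = 77028.00 mL
87% solution: 29×1834.00 = 53186.00 mL
= ratio 42:29; 77028.00 mL and 53186.00 mL

ratio 42:29; 77028.00 mL and 53186.00 mL


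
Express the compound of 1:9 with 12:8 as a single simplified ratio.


Compound ratio = (1×12) : (9×8)
= 12:72
GCD = 12
= 1:6

1:6


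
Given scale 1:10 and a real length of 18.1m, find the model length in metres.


Model size = real / scale
= 18.1 / 10
= 1.8100 m

1.8100 m


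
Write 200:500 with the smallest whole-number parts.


GCD(200, 500) = 100
200/100 : 500/100
= 2:5

2:5


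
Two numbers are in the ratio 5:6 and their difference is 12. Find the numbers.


Let A = 5k, B = 6k.
6k - 5k = 12
1k = 12 → k = 12/1 = 12
A = 5×12 = 60, B = 6×12 = 72
= A = 60, B = 72

A = 60, B = 72


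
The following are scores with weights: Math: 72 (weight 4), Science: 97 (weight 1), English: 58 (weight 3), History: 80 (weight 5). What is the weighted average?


Numerator = 72×4 + 97×1 + 58×3 + 80×5
= 288 + 97 + 174 + 400
= 959
Total weight = 13
Weighted avg = 959/13
= 73.77

73.77


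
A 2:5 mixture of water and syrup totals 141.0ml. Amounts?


Total parts = 2 + 5 = 7
water: 141.0 × 2/7 = 40.3ml
syrup: 141.0 × 5/7 = 100.7ml
= 40.3ml and 100.7ml

40.3ml and 100.7ml


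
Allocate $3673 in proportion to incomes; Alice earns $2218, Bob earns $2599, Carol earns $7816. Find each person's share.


Total income = 2218 + 2599 + 7816 = $12633
Alice: $3673 × 2218/12633 = $644.88
Bob: $3673 × 2599/12633 = $755.65
Carol: $3673 × 7816/12633 = $2272.47
= Alice: $644.88, Bob: $755.65, Carol: $2272.47

Alice: $644.88, Bob: $755.65, Carol: $2272.47


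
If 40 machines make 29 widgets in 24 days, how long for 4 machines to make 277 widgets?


Days ∝ work / workers, so d₂ = d₁ × (m₁/m₂) × (w₂/w₁)
Workers factor (inverse): 40/4 = 10.0000
Work factor (direct): 277/29 ≈ 9.5517
d₂ = 24 × 40/4 × 277/29 = (24 × 40 × 277) / (4 × 29) = 265920/116
≈ 2292.41 days

2292.41 days


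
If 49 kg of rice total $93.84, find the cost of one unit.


Unit rate = total / quantity
= 93.84 / 49
= $1.92 per unit

$1.92 per unit


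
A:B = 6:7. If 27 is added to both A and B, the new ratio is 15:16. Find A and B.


Let A = 6k, B = 7k.
(6k + 27) / (7k + 27) = 15/16
Cross-multiply: 16(6k + 27) = 15(7k + 27)
96k + 432 = 105k + 405
96k - 105k = 405 - 432
-9k = -27
k = -27/-9 = 3
A = 6×3 = 18, B = 7×3 = 21
= A = 18, B = 21

A = 18, B = 21


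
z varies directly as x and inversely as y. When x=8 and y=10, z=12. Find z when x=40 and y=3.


z = k·x/y
Solve for k using the known point: k = z·y/x = 12×10/8 = 120/8 = 15.0000
Now evaluate at x=40, y=3:
z = k × 40 / 3 = (120 × 40) / (8 × 3) = 4800/24
= 200.0000

200.0000


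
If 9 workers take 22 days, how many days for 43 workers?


Inverse proportion: x × y = constant
k = 9 × 22 = 198
y₂ = k / 43 = 198 / 43
= 4.60

4.60


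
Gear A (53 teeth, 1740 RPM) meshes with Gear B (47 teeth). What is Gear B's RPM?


Gear ratio = 53:47 = 53:47
RPM_B = RPM_A × (teeth_A / teeth_B)
= 1740 × (53/47)
= 1962.1 RPM

1962.1 RPM


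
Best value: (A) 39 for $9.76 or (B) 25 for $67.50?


Deal A: $9.76/39 = $0.2503/unit
Deal B: $67.50/25 = $2.7000/unit
A is cheaper per unit
= Deal A

Deal A


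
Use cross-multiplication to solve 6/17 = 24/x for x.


Cross multiply: 6 × x = 17 × 24
6x = 408
x = 408 / 6
= 68.00

68.00


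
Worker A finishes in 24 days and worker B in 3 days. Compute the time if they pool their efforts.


Rate of A = 1/24 per day
Rate of B = 1/3 per day
Combined rate = 1/24 + 1/3 = 27/72 = 0.3750 per day
Days = 1 / combined rate = 72/27
≈ 2.67 days

2.67 days


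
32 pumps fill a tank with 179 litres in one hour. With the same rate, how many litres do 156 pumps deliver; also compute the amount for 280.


Direct proportion: y/x = constant
k = 179/32 ≈ 5.5938
y at x=156: k × 156 = 179 × 156 / 32 = 27924/32 ≈ 872.63
y at x=280: k × 280 = 179 × 280 / 32 = 50120/32 = 1566.25
= 872.63 and 1566.25

872.63 and 1566.25


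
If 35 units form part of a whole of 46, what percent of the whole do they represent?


Percentage = (part / whole) × 100
= (35 / 46) × 100
≈ 76.09%

76.09%


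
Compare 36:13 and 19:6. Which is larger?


36/13 = 2.7692
19/6 = 3.1667
2.7692 < 3.1667, so 36:13 is less
= 19:6

19:6


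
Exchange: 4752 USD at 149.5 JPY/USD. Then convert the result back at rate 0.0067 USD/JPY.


Amount × rate = 4752 × 149.5 = 710424.00 JPY
Round-trip: 710424.00 × 0.0067 = 4759.84 USD
= 710424.00 JPY, then 4759.84 USD

710424.00 JPY, then 4759.84 USD


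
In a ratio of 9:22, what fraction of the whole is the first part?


Total parts = 9 + 22 = 31
First part: 9/31 = 9/31
= 9/31

9/31


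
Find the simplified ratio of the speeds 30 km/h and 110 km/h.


Ratio = 30:110
GCD = 10
Simplified = 3:11
Time ratio (same distance) = 11:3
Speed ratio = 3:11

3:11


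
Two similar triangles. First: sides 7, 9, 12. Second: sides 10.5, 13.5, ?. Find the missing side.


Scale factor = 10.5/7 = 1.5
Missing side = 12 × 1.5
= 18.0

18.0


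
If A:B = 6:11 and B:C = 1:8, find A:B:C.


Match B: multiply A:B by 1 → 6:11
Multiply B:C by 11 → 11:88
Combined: 6:11:88
GCD = 1
= 6:11:88

6:11:88


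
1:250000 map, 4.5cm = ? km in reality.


Real distance = map distance × scale
= 4.5cm × 250000
= 1125000 cm = 11250.0 m
= 11.250 km

11.250 km


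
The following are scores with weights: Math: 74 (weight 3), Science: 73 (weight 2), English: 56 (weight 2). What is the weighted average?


Numerator = 74×3 + 73×2 + 56×2
= 222 + 146 + 112
= 480
Total weight = 7
Weighted avg = 480/7
= 68.57

68.57


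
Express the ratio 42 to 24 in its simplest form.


GCD(42, 24) = 6
42/6 : 24/6
= 7:4

7:4


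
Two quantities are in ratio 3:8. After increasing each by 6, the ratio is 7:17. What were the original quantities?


Let A = 3k, B = 8k.
(3k + 6) / (8k + 6) = 7/17
Cross-multiply: 17(3k + 6) = 7(8k + 6)
51k + 102 = 56k + 42
51k - 56k = 42 - 102
-5k = -60
k = -60/-5 = 12
A = 3×12 = 36, B = 8×12 = 96
= A = 36, B = 96

A = 36, B = 96


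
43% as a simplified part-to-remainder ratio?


43% means 43 parts out of 100; remainder = 57
Part : remainder = 43:57
GCD = 1
= 43:57

43:57


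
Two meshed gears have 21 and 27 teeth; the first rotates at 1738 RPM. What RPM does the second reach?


Gear ratio = 21:27 = 7:9
RPM_B = RPM_A × (teeth_A / teeth_B)
= 1738 × (21/27)
= 1351.8 RPM

1351.8 RPM


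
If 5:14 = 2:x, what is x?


Cross multiply: 5 × x = 14 × 2
5x = 28
x = 28 / 5
= 5.60

5.60


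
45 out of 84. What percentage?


Percentage = (part / whole) × 100
= (45 / 84) × 100
≈ 53.57%

53.57%


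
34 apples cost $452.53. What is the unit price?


Unit rate = total / quantity
= 452.53 / 34
= $13.31 per unit

$13.31 per unit


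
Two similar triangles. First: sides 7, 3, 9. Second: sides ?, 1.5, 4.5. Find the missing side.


Scale factor = 1.5/3 = 0.5
Missing side = 7 × 0.5
= 3.5

3.5


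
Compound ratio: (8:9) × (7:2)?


Compound ratio = (8×7) : (9×2)
= 56:18
GCD = 2
= 28:9

28:9


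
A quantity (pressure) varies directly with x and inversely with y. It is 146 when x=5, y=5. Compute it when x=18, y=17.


z = k·x/y
Solve for k using the known point: k = z·y/x = 146×5/5 = 730/5 = 146.0000
Now evaluate at x=18, y=17:
z = k × 18 / 17 = (730 × 18) / (5 × 17) = 13140/85
≈ 154.5882

154.5882


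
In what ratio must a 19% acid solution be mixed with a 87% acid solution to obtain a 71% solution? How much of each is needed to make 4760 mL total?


Let x parts of 19% mix with y parts of 87%.
19x + 87y = 71(x + y)
19x + 87y = 71x + 71y
x(19 - 71) = y(71 - 87)
x/y = (87 - 71)/(71 - 19) = 16/52
Simplify: 4:13
Total parts = 17; one part = 4760/17 = 280.00 mL
19% solution: 4×280.00 = 1120.00 mL
87% solution: 13×280.00 = 3640.00 mL
= ratio 4:13; 1120.00 mL and 3640.00 mL

ratio 4:13; 1120.00 mL and 3640.00 mL


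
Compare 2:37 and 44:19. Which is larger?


2/37 = 0.0541
44/19 = 2.3158
0.0541 < 2.3158, so 2:37 is less
= 44:19

44:19


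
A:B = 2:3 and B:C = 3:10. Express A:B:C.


Match B: multiply A:B by 3 → 6:9
Multiply B:C by 3 → 9:30
Combined: 6:9:30
GCD = 3
= 2:3:10

2:3:10


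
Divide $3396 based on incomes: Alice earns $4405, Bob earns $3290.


Total income = 4405 + 3290 = $7695
Alice: $3396 × 4405/7695 = $1944.04
Bob: $3396 × 3290/7695 = $1451.96
= Alice: $1944.04, Bob: $1451.96

Alice: $1944.04, Bob: $1451.96


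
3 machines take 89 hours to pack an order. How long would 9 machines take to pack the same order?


Inverse proportion: x × y = constant
k = 3 × 89 = 267
y₂ = k / 9 = 267 / 9
= 29.67

29.67


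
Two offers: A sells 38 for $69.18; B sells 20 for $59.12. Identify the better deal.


Deal A: $69.18/38 = $1.8205/unit
Deal B: $59.12/20 = $2.9560/unit
A is cheaper per unit
= Deal A

Deal A


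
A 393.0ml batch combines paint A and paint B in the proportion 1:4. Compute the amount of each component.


Total parts = 1 + 4 = 5
paint A: 393.0 × 1/5 = 78.6ml
paint B: 393.0 × 4/5 = 314.4ml
= 78.6ml and 314.4ml

78.6ml and 314.4ml


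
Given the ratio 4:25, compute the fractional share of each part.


Total parts = 4 + 25 = 29
First part: 4/29 = 4/29
Second part: 25/29 = 25/29
= 4/29 and 25/29

4/29 and 25/29


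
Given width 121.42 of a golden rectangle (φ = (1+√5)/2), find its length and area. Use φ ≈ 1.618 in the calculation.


φ = (1 + √5) / 2 ≈ 1.618
Length = width × φ = 121.42 × 1.618 = 196.45756
≈ 196.46
Area = width × length = 121.42 × 196.45756 = 23853.8769352 ≈ 23853.88
= Length: 196.46, Area: 23853.88

Length: 196.46, Area: 23853.88


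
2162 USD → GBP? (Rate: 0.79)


Amount × rate = 2162 × 0.79
= 1707.98 GBP

1707.98 GBP


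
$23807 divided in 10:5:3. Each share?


Total parts = 10 + 5 + 3 = 18
Part 1: 23807 × 10/18 = 13226.11
Part 2: 23807 × 5/18 = 6613.06
Part 3: 23807 × 3/18 = 3967.83
= Part 1: $13226.11, Part 2: $6613.06, Part 3: $3967.83

Part 1: $13226.11, Part 2: $6613.06, Part 3: $3967.83


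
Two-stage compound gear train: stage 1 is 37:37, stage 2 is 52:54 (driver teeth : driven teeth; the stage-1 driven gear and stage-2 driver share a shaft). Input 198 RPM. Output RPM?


Stage 1: RPM_B = RPM_A × t_A/t_B = 198 × 37/37 = 7326/37 = 198.00
B and C share a shaft → RPM_C = RPM_B
Stage 2: RPM_D = RPM_C × t_C/t_D = RPM_A × (t_A×t_C)/(t_B×t_D)
Overall ratio = (37×52)/(37×54) = 1924/1998
RPM_D = 198 × 1924/1998 = 380952/1998
≈ 190.67 RPM

190.67 RPM


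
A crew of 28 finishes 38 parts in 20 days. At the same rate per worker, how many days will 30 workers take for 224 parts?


Days ∝ work / workers, so d₂ = d₁ × (m₁/m₂) × (w₂/w₁)
Workers factor (inverse): 28/30 ≈ 0.9333
Work factor (direct): 224/38 ≈ 5.8947
d₂ = 20 × 28/30 × 224/38 = (20 × 28 × 224) / (30 × 38) = 125440/1140
≈ 110.04 days

110.04 days


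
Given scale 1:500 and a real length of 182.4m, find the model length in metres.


Model size = real / scale
= 182.4 / 500
= 0.3648 m

0.3648 m


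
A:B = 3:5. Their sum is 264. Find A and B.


Let A = 3k, B = 5k.
3k + 5k = 264
8k = 264 → k = 264/8 = 33
A = 3×33 = 99, B = 5×33 = 165
= A = 99, B = 165

A = 99, B = 165


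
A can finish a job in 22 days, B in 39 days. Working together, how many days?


Rate of A = 1/22 per day
Rate of B = 1/39 per day
Combined rate = 1/22 + 1/39 = 61/858 ≈ 0.0711 per day
Days = 1 / combined rate = 858/61
≈ 14.07 days

14.07 days


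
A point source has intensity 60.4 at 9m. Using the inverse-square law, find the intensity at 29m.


I₁d₁² = I₂d₂²
I₂ = I₁ × (d₁/d₂)²
= 60.4 × (9/29)²
= 60.4 × 81/841
= 4892.4/841
≈ 5.8174

5.8174


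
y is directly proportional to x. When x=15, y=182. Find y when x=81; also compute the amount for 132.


Direct proportion: y/x = constant
k = 182/15 ≈ 12.1333
y at x=81: k × 81 = 182 × 81 / 15 = 14742/15 = 982.80
y at x=132: k × 132 = 182 × 132 / 15 = 24024/15 = 1601.60
= 982.80 and 1601.60

982.80 and 1601.60


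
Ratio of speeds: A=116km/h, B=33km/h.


Ratio = 116:33
GCD = 1
Simplified = 116:33
Time ratio (same distance) = 33:116
Speed ratio = 116:33

116:33


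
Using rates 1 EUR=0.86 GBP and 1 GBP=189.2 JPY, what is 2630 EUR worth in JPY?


Step 1: 2630 EUR × 0.86 = 2261.80 GBP
Step 2: 2261.80 GBP × 189.2 = 427932.56 JPY
Implied rate EUR→JPY = 0.86 × 189.2 = 162.7120
= 427932.56 JPY

427932.56 JPY


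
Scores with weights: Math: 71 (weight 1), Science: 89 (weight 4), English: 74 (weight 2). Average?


Numerator = 71×1 + 89×4 + 74×2
= 71 + 356 + 148
= 575
Total weight = 7
Weighted avg = 575/7
= 82.14

82.14


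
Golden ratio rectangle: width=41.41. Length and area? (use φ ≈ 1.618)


φ = (1 + √5) / 2 ≈ 1.618
Length = width × φ = 41.41 × 1.618 = 67.00138
≈ 67.00
Area = width × length = 41.41 × 67.00138 = 2774.5271458 ≈ 2774.53
= Length: 67.00, Area: 2774.53

Length: 67.00, Area: 2774.53


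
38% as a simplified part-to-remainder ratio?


38% means 38 parts out of 100; remainder = 62
Part : remainder = 38:62
GCD = 2
= 19:31

19:31


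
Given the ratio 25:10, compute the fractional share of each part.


Total parts = 25 + 10 = 35
First part: 25/35 = 5/7
Second part: 10/35 = 2/7
= 5/7 and 2/7

5/7 and 2/7


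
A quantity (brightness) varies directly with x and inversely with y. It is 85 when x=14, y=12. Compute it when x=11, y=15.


z = k·x/y
Solve for k using the known point: k = z·y/x = 85×12/14 = 1020/14 ≈ 72.8571
Now evaluate at x=11, y=15:
z = k × 11 / 15 = (1020 × 11) / (14 × 15) = 11220/210
≈ 53.4286

53.4286


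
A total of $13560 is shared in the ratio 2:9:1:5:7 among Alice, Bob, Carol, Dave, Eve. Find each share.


Total parts = 2 + 9 + 1 + 5 + 7 = 24
Alice: 13560 × 2/24 = 1130.00
Bob: 13560 × 9/24 = 5085.00
Carol: 13560 × 1/24 = 565.00
Dave: 13560 × 5/24 = 2825.00
Eve: 13560 × 7/24 = 3955.00
= Alice: $1130.00, Bob: $5085.00, Carol: $565.00, Dave: $2825.00, Eve: $3955.00

Alice: $1130.00, Bob: $5085.00, Carol: $565.00, Dave: $2825.00, Eve: $3955.00


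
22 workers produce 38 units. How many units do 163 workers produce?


Direct proportion: y/x = constant
k = 38/22 ≈ 1.7273
y₂ = k × 163 = 38 × 163 / 22 = 6194/22
≈ 281.55

281.55


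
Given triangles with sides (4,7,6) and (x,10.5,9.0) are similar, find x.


Scale factor = 10.5/7 = 1.5
Missing side = 4 × 1.5
= 6.0

6.0


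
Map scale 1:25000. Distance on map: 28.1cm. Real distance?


Real distance = map distance × scale
= 28.1cm × 25000
= 702500 cm = 7025.0 m
= 7.025 km

7.025 km


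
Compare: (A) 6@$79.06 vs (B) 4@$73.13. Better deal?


Deal A: $79.06/6 = $13.1767/unit
Deal B: $73.13/4 = $18.2825/unit
A is cheaper per unit
= Deal A

Deal A


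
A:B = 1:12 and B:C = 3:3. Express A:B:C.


Match B: multiply A:B by 3 → 3:36
Multiply B:C by 12 → 36:36
Combined: 3:36:36
GCD = 3
= 1:12:12

1:12:12


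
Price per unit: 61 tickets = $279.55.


Unit rate = total / quantity
= 279.55 / 61
= $4.58 per unit

$4.58 per unit


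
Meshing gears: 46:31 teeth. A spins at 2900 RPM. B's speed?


Gear ratio = 46:31 = 46:31
RPM_B = RPM_A × (teeth_A / teeth_B)
= 2900 × (46/31)
= 4303.2 RPM

4303.2 RPM


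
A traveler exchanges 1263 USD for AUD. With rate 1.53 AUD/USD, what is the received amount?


Amount × rate = 1263 × 1.53
= 1932.39 AUD

1932.39 AUD


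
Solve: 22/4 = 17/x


Cross multiply: 22 × x = 4 × 17
22x = 68
x = 68 / 22
= 3.09

3.09


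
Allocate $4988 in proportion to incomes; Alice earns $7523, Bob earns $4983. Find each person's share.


Total income = 7523 + 4983 = $12506
Alice: $4988 × 7523/12506 = $3000.54
Bob: $4988 × 4983/12506 = $1987.46
= Alice: $3000.54, Bob: $1987.46

Alice: $3000.54, Bob: $1987.46


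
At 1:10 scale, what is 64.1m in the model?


Model size = real / scale
= 64.1 / 10
= 6.4100 m

6.4100 m


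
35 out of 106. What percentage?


Percentage = (part / whole) × 100
= (35 / 106) × 100
≈ 33.02%

33.02%


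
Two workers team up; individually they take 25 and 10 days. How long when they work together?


Rate of A = 1/25 per day
Rate of B = 1/10 per day
Combined rate = 1/25 + 1/10 = 35/250 = 0.1400 per day
Days = 1 / combined rate = 250/35
≈ 7.14 days

7.14 days


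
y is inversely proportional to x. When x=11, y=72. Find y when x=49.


Inverse proportion: x × y = constant
k = 11 × 72 = 792
y₂ = k / 49 = 792 / 49
= 16.16

16.16


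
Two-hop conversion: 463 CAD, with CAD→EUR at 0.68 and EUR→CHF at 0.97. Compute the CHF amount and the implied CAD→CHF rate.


Step 1: 463 CAD × 0.68 = 314.84 EUR
Step 2: 314.84 EUR × 0.97 = 305.39 CHF
Implied rate CAD→CHF = 0.68 × 0.97 = 0.6596
= 305.39 CHF; implied rate 0.6596 CHF/CAD

305.39 CHF; implied rate 0.6596 CHF/CAD


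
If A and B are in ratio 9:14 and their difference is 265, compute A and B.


Let A = 9k, B = 14k.
14k - 9k = 265
5k = 265 → k = 265/5 = 53
A = 9×53 = 477, B = 14×53 = 742
= A = 477, B = 742

A = 477, B = 742


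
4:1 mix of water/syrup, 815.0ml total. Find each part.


Total parts = 4 + 1 = 5
water: 815.0 × 4/5 = 652.0ml
syrup: 815.0 × 1/5 = 163.0ml
= 652.0ml and 163.0ml

652.0ml and 163.0ml


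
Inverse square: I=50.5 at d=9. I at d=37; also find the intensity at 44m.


I₁d₁² = I₂d₂²
I at 37m = 50.5 × (9/37)² = 50.5 × 81/1369 = 4090.5/1369 ≈ 2.9879
I at 44m = 50.5 × (9/44)² = 50.5 × 81/1936 = 4090.5/1936 ≈ 2.1129
= 2.9879 and 2.1129

2.9879 and 2.1129


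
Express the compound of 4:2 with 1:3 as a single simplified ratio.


Compound ratio = (4×1) : (2×3)
= 4:6
GCD = 2
= 2:3

2:3


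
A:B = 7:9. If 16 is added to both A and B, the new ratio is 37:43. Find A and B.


Let A = 7k, B = 9k.
(7k + 16) / (9k + 16) = 37/43
Cross-multiply: 43(7k + 16) = 37(9k + 16)
301k + 688 = 333k + 592
301k - 333k = 592 - 688
-32k = -96
k = -96/-32 = 3
A = 7×3 = 21, B = 9×3 = 27
= A = 21, B = 27

A = 21, B = 27


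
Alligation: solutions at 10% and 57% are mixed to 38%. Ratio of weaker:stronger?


Let x parts of 10% mix with y parts of 57%.
10x + 57y = 38(x + y)
10x + 57y = 38x + 38y
x(10 - 38) = y(38 - 57)
x/y = (57 - 38)/(38 - 10) = 19/28
Simplify: 19:28
= 19:28

19:28


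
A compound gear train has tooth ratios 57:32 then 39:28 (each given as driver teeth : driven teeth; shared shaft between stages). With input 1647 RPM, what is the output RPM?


Stage 1: RPM_B = RPM_A × t_A/t_B = 1647 × 57/32 = 93879/32 ≈ 2933.72
B and C share a shaft → RPM_C = RPM_B
Stage 2: RPM_D = RPM_C × t_C/t_D = RPM_A × (t_A×t_C)/(t_B×t_D)
Overall ratio = (57×39)/(32×28) = 2223/896
RPM_D = 1647 × 2223/896 = 3661281/896
≈ 4086.25 RPM

4086.25 RPM


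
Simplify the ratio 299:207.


GCD(299, 207) = 23
299/23 : 207/23
= 13:9

13:9


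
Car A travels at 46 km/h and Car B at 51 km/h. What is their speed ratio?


Ratio = 46:51
GCD = 1
Simplified = 46:51
Time ratio (same distance) = 51:46
Speed ratio = 46:51

46:51


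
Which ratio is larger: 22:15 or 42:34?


22/15 = 1.4667
42/34 = 1.2353
1.4667 > 1.2353, so 22:15 is greater
= 22:15

22:15


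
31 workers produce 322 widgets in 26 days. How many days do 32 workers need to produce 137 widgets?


Days ∝ work / workers, so d₂ = d₁ × (m₁/m₂) × (w₂/w₁)
Workers factor (inverse): 31/32 ≈ 0.9688
Work factor (direct): 137/322 ≈ 0.4255
d₂ = 26 × 31/32 × 137/322 = (26 × 31 × 137) / (32 × 322) = 110422/10304
≈ 10.72 days

10.72 days


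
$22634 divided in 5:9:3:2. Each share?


Total parts = 5 + 9 + 3 + 2 = 19
Part 1: 22634 × 5/19 = 5956.32
Part 2: 22634 × 9/19 = 10721.37
Part 3: 22634 × 3/19 = 3573.79
Part 4: 22634 × 2/19 = 2382.53
= Part 1: $5956.32, Part 2: $10721.37, Part 3: $3573.79, Part 4: $2382.53

Part 1: $5956.32, Part 2: $10721.37, Part 3: $3573.79, Part 4: $2382.53


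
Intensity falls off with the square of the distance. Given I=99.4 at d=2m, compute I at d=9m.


I₁d₁² = I₂d₂²
I₂ = I₁ × (d₁/d₂)²
= 99.4 × (2/9)²
= 99.4 × 4/81
= 397.6/81
≈ 4.9086

4.9086


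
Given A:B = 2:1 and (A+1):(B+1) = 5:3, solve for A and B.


Let A = 2k, B = 1k.
(2k + 1) / (1k + 1) = 5/3
Cross-multiply: 3(2k + 1) = 5(1k + 1)
6k + 3 = 5k + 5
6k - 5k = 5 - 3
1k = 2
k = 2/1 = 2
A = 2×2 = 4, B = 1×2 = 2
= A = 4, B = 2

A = 4, B = 2


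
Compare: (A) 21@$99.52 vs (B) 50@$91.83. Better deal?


Deal A: $99.52/21 = $4.7390/unit
Deal B: $91.83/50 = $1.8366/unit
B is cheaper per unit
= Deal B

Deal B


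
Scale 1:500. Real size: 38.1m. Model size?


Model size = real / scale
= 38.1 / 500
= 0.0762 m

0.0762 m


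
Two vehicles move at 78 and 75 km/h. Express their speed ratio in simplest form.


Ratio = 78:75
GCD = 3
Simplified = 26:25
Time ratio (same distance) = 25:26
Speed ratio = 26:25

26:25


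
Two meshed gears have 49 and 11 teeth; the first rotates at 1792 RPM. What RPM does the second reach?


Gear ratio = 49:11 = 49:11
RPM_B = RPM_A × (teeth_A / teeth_B)
= 1792 × (49/11)
= 7982.5 RPM

7982.5 RPM


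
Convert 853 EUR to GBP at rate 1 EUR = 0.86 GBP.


Amount × rate = 853 × 0.86
= 733.58 GBP

733.58 GBP


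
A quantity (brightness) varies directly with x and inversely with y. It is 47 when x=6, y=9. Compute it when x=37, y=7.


z = k·x/y
Solve for k using the known point: k = z·y/x = 47×9/6 = 423/6 = 70.5000
Now evaluate at x=37, y=7:
z = k × 37 / 7 = (423 × 37) / (6 × 7) = 15651/42
≈ 372.6429

372.6429


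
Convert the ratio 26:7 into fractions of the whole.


Total parts = 26 + 7 = 33
First part: 26/33 = 26/33
Second part: 7/33 = 7/33
= 26/33 and 7/33

26/33 and 7/33


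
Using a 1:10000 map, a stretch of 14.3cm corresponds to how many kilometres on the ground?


Real distance = map distance × scale
= 14.3cm × 10000
= 143000 cm = 1430.0 m
= 1.430 km

1.430 km


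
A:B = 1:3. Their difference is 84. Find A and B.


Let A = 1k, B = 3k.
3k - 1k = 84
2k = 84 → k = 84/2 = 42
A = 1×42 = 42, B = 3×42 = 126
= A = 42, B = 126

A = 42, B = 126


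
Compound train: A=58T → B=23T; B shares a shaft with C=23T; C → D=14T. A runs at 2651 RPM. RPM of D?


Stage 1: RPM_B = RPM_A × t_A/t_B = 2651 × 58/23 = 153758/23 ≈ 6685.13
B and C share a shaft → RPM_C = RPM_B
Stage 2: RPM_D = RPM_C × t_C/t_D = RPM_A × (t_A×t_C)/(t_B×t_D)
Overall ratio = (58×23)/(23×14) = 1334/322
RPM_D = 2651 × 1334/322 = 3536434/322
≈ 10982.71 RPM

10982.71 RPM


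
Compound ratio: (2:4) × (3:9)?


Compound ratio = (2×3) : (4×9)
= 6:36
GCD = 6
= 1:6

1:6


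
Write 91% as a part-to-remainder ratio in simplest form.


91% means 91 parts out of 100; remainder = 9
Part : remainder = 91:9
GCD = 1
= 91:9

91:9


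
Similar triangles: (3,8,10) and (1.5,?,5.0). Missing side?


Scale factor = 1.5/3 = 0.5
Missing side = 8 × 0.5
= 4.0

4.0


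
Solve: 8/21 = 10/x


Cross multiply: 8 × x = 21 × 10
8x = 210
x = 210 / 8
= 26.25

26.25


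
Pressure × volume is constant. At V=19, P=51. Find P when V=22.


Inverse proportion: x × y = constant
k = 19 × 51 = 969
y₂ = k / 22 = 969 / 22
= 44.05

44.05


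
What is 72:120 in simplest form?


GCD(72, 120) = 24
72/24 : 120/24
= 3:5

3:5


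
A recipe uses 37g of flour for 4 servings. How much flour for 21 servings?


Direct proportion: y/x = constant
k = 37/4 = 9.2500
y₂ = k × 21 = 37 × 21 / 4 = 777/4
= 194.25

194.25


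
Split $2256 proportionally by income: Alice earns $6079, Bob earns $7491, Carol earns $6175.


Total income = 6079 + 7491 + 6175 = $19745
Alice: $2256 × 6079/19745 = $694.57
Bob: $2256 × 7491/19745 = $855.90
Carol: $2256 × 6175/19745 = $705.54
= Alice: $694.57, Bob: $855.90, Carol: $705.54

Alice: $694.57, Bob: $855.90, Carol: $705.54


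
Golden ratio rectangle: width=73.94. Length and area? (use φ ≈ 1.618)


φ = (1 + √5) / 2 ≈ 1.618
Length = width × φ = 73.94 × 1.618 = 119.63492
≈ 119.63
Area = width × length = 73.94 × 119.63492 = 8845.8059848 ≈ 8845.81
= Length: 119.63, Area: 8845.81

Length: 119.63, Area: 8845.81


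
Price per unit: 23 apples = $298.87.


Unit rate = total / quantity
= 298.87 / 23
= $12.99 per unit

$12.99 per unit


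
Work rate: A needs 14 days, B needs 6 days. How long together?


Rate of A = 1/14 per day
Rate of B = 1/6 per day
Combined rate = 1/14 + 1/6 = 20/84 ≈ 0.2381 per day
Days = 1 / combined rate = 84/20
= 4.20 days

4.20 days


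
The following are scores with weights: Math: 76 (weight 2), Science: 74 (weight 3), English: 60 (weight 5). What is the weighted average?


Numerator = 76×2 + 74×3 + 60×5
= 152 + 222 + 300
= 674
Total weight = 10
Weighted avg = 674/10
= 67.40

67.40


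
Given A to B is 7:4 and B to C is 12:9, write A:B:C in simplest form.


Match B: multiply A:B by 12 → 84:48
Multiply B:C by 4 → 48:36
Combined: 84:48:36
GCD = 12
= 7:4:3

7:4:3


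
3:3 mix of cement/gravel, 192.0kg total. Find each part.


Total parts = 3 + 3 = 6
cement: 192.0 × 3/6 = 96.0kg
gravel: 192.0 × 3/6 = 96.0kg
= 96.0kg and 96.0kg

96.0kg and 96.0kg


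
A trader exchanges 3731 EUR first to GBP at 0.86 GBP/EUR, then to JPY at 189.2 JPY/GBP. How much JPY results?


Step 1: 3731 EUR × 0.86 = 3208.66 GBP
Step 2: 3208.66 GBP × 189.2 = 607078.47 JPY
Implied rate EUR→JPY = 0.86 × 189.2 = 162.7120
= 607078.47 JPY

607078.47 JPY


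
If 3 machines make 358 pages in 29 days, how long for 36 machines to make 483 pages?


Days ∝ work / workers, so d₂ = d₁ × (m₁/m₂) × (w₂/w₁)
Workers factor (inverse): 3/36 ≈ 0.0833
Work factor (direct): 483/358 ≈ 1.3492
d₂ = 29 × 3/36 × 483/358 = (29 × 3 × 483) / (36 × 358) = 42021/12888
≈ 3.26 days

3.26 days


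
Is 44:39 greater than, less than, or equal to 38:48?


44/39 = 1.1282
38/48 = 0.7917
1.1282 > 0.7917, so 44:39 is greater
= greater than

greater than


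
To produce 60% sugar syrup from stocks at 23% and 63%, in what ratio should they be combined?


Let x parts of 23% mix with y parts of 63%.
23x + 63y = 60(x + y)
23x + 63y = 60x + 60y
x(23 - 60) = y(60 - 63)
x/y = (63 - 60)/(60 - 23) = 3/37
Simplify: 3:37
= 3:37

3:37


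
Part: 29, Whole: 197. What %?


Percentage = (part / whole) × 100
= (29 / 197) × 100
≈ 14.72%

14.72%
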